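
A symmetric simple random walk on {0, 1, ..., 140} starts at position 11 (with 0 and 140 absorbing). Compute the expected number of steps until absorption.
E[τ | X_0 = 11] = 1419

Let v_k = E[τ | X_0 = k]. Boundary: v_0 = v_140 = 0. Recurrence: v_k = 1 + (v_{k-1} + v_{k+1})/2 for 1 ≤ k ≤ 139. The particular solution to v_k − (v_{k-1} + v_{k+1})/2 = 1 is v_k = −k^2. Adding homogeneous solution A + B k and matching boundaries gives v_k = k (140 − k). Substituting k = 11: v_11 = 11 · 129 = 1419.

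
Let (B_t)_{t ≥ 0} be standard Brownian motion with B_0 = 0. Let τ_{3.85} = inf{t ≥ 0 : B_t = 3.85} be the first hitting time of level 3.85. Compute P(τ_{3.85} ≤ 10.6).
P(τ_{3.85} ≤ 10.6) = 2(1 − Φ(3.85/√10.6)) = 2(1 − Φ(1.1825)) ≈ 0.2370

By the reflection principle for standard BM, P(τ_b ≤ t) = 2 · P(B_t ≥ b). Since B_t ~ N(0, t), P(B_t ≥ 3.85) = 1 − Φ(3.85/√t) = 1 − Φ(3.85/√10.6) = 1 − Φ(1.1825) ≈ 0.11850. Doubling: P(τ_{3.85} ≤ 10.6) ≈ 2 · 0.11850 = 0.23700 ≈ 0.2370.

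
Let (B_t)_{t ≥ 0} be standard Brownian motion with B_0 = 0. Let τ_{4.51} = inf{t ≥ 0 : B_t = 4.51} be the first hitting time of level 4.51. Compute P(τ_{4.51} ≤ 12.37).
P(τ_{4.51} ≤ 12.37) = 2(1 − Φ(4.51/√12.37)) = 2(1 − Φ(1.2823)) ≈ 0.1997

By the reflection principle for standard BM, P(τ_b ≤ t) = 2 · P(B_t ≥ b). Since B_t ~ N(0, t), P(B_t ≥ 4.51) = 1 − Φ(4.51/√t) = 1 − Φ(4.51/√12.37) = 1 − Φ(1.2823) ≈ 0.09987. Doubling: P(τ_{4.51} ≤ 12.37) ≈ 2 · 0.09987 = 0.19974 ≈ 0.1997.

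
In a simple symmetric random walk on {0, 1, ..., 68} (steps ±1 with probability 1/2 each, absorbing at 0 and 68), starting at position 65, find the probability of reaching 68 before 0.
P(hit 68 before 0) = 65/68

Let u_k = P(hit 68 before 0 | start at k). Then u_0 = 0, u_68 = 1, and u_k = u_{k-1}/2 + u_{k+1}/2 for 1 ≤ k ≤ 67. This harmonic recurrence is solved by u_k = k/68, giving u_65 = 65/68.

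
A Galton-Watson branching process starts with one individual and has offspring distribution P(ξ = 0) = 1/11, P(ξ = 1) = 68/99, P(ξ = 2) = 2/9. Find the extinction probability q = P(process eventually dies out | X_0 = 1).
q = 9/22

The pgf is f(s) = 1/11 + 68/99·s + 2/9·s². The extinction probability q is the smallest fixed point of f in [0, 1]. Setting s = f(s):
  2/9·s² + (68/99 − 1)·s + 1/11 = 0
  2/9·s² − (1/11 + 2/9)·s + 1/11 = 0
which factors as (s − 1)·(2/9·s − 1/11) = 0, giving roots s = 1 and s = (1/11)/(2/9) = 9/22.
Mean offspring μ = 68/99 + 2·2/9 = 112/99 > 1 (supercritical), so q < 1. The extinction probability is the smaller root: q = (1/11)/(2/9) = 9/22.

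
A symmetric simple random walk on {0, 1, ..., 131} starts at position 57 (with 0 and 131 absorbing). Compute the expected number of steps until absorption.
E[τ | X_0 = 57] = 4218

Let v_k = E[τ | X_0 = k]. Boundary: v_0 = v_131 = 0. Recurrence: v_k = 1 + (v_{k-1} + v_{k+1})/2 for 1 ≤ k ≤ 130. The particular solution to v_k − (v_{k-1} + v_{k+1})/2 = 1 is v_k = −k^2. Adding homogeneous solution A + B k and matching boundaries gives v_k = k (131 − k). Substituting k = 57: v_57 = 57 · 74 = 4218.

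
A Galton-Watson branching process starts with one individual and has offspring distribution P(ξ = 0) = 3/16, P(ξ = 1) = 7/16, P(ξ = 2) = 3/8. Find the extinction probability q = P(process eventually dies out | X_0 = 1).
q = 1/2

The pgf is f(s) = 3/16 + 7/16·s + 3/8·s². The extinction probability q is the smallest fixed point of f in [0, 1]. Setting s = f(s):
  3/8·s² + (7/16 − 1)·s + 3/16 = 0
  3/8·s² − (3/16 + 3/8)·s + 3/16 = 0
which factors as (s − 1)·(3/8·s − 3/16) = 0, giving roots s = 1 and s = (3/16)/(3/8) = 1/2.
Mean offspring μ = 7/16 + 2·3/8 = 19/16 > 1 (supercritical), so q < 1. The extinction probability is the smaller root: q = (3/16)/(3/8) = 1/2.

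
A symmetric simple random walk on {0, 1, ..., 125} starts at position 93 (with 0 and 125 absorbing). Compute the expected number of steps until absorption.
E[τ | X_0 = 93] = 2976

Let v_k = E[τ | X_0 = k]. Boundary: v_0 = v_125 = 0. Recurrence: v_k = 1 + (v_{k-1} + v_{k+1})/2 for 1 ≤ k ≤ 124. The particular solution to v_k − (v_{k-1} + v_{k+1})/2 = 1 is v_k = −k^2. Adding homogeneous solution A + B k and matching boundaries gives v_k = k (125 − k). Substituting k = 93: v_93 = 93 · 32 = 2976.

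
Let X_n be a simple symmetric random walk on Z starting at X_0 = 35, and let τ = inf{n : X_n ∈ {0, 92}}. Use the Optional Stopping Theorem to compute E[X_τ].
E[X_τ] = 35

X_n is a martingale and τ is a bounded-mean stopping time (indeed τ is finite a.s. with bounded expectation since the walk is in a bounded region). By the OST, E[X_τ] = E[X_0] = 35. Equivalently: E[X_τ] = 92 · P(hit 92 first) + 0 · P(hit 0 first) = 92 · (35/92) = 35.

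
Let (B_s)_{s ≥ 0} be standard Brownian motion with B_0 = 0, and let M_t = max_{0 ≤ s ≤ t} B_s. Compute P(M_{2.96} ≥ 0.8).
P(M_{2.96} ≥ 0.8) = 2·P(B_{2.96} ≥ 0.8) = 2(1 − Φ(0.8/√2.96)) ≈ 0.6419

By the reflection principle for Brownian motion, P(M_t ≥ a) = 2 · P(B_t ≥ a) for a ≥ 0. Since B_t ~ N(0, t), P(B_t ≥ 0.8) = 1 − Φ(0.8/√t) = 1 − Φ(0.8/√2.96) = 1 − Φ(0.4650). So
  P(M_{2.96} ≥ 0.8) = 2(1 − Φ(0.4650)) ≈ 0.6419.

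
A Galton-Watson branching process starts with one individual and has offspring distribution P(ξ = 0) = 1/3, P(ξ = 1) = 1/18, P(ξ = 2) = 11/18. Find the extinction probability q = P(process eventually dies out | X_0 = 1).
q = 6/11

The pgf is f(s) = 1/3 + 1/18·s + 11/18·s². The extinction probability q is the smallest fixed point of f in [0, 1]. Setting s = f(s):
  11/18·s² + (1/18 − 1)·s + 1/3 = 0
  11/18·s² − (1/3 + 11/18)·s + 1/3 = 0
which factors as (s − 1)·(11/18·s − 1/3) = 0, giving roots s = 1 and s = (1/3)/(11/18) = 6/11.
Mean offspring μ = 1/18 + 2·11/18 = 23/18 > 1 (supercritical), so q < 1. The extinction probability is the smaller root: q = (1/3)/(11/18) = 6/11.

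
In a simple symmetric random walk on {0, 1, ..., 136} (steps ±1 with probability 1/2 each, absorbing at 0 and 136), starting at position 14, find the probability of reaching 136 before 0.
P(hit 136 before 0) = 14/136 = 7/68

Let u_k = P(hit 136 before 0 | start at k). Then u_0 = 0, u_136 = 1, and u_k = u_{k-1}/2 + u_{k+1}/2 for 1 ≤ k ≤ 135. This harmonic recurrence is solved by u_k = k/136, giving u_14 = 14/136 = 7/68.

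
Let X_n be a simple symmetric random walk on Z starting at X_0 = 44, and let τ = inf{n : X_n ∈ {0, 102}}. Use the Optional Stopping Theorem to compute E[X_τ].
E[X_τ] = 44

X_n is a martingale and τ is a bounded-mean stopping time (indeed τ is finite a.s. with bounded expectation since the walk is in a bounded region). By the OST, E[X_τ] = E[X_0] = 44. Equivalently: E[X_τ] = 102 · P(hit 102 first) + 0 · P(hit 0 first) = 102 · (44/102) = 44.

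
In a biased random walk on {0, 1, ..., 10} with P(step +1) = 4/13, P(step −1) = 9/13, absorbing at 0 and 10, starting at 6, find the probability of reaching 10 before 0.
P(hit 10 before 0) = (1 − (9/4)^6) / (1 − (9/4)^10) = 2076928/53626705

Let u_k denote P(reach 10 before 0 | start at k). Boundary: u_0 = 0, u_10 = 1. Recurrence: u_k = 4/13·u_{k+1} + 9/13·u_{k-1} for 1 ≤ k ≤ 9. Try u_k = A + B·r^k with r = q/p = (9/13)/(4/13) = 9/4. Substitution satisfies the recurrence; boundary conditions give:
  u_k = (1 − r^k) / (1 − r^N) = (1 − (9/4)^6) / (1 − (9/4)^10) = 2076928/53626705.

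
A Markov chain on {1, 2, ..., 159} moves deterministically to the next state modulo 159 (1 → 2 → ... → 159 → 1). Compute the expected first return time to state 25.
E[T_25 | X_0 = 25] = 159

The chain cycles deterministically, so starting at state 25 it returns in exactly 159 steps. Equivalently, the stationary distribution is uniform π_j = 1/159 for every state j, so by Kac's formula E[T_25] = 1/π_25 = 159.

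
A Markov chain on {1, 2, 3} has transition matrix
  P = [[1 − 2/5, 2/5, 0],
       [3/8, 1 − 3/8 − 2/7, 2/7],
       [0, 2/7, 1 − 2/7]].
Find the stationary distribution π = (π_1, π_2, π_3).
π = (15/47, 16/47, 16/47)

This is a birth-death chain on three states, which satisfies detailed balance: π_1 · P_{12} = π_2 · P_{21} and π_2 · P_{23} = π_3 · P_{32}.
From π_1 · 2/5 = π_2 · 3/8: π_2/π_1 = (2/5)/(3/8) = 16/15.
From π_2 · 2/7 = π_3 · 2/7: π_3/π_2 = (2/7)/(2/7) = 1.
Take π_1 proportional to 1; then unnormalized π = (1, 16/15, 16/15). Normalize by dividing by the sum 47/15:
  π = (15/47, 16/47, 16/47).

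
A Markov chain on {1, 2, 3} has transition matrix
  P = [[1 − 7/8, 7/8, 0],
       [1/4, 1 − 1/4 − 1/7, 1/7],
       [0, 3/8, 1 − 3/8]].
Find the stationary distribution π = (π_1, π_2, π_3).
π = (6/35, 3/5, 8/35)

This is a birth-death chain on three states, which satisfies detailed balance: π_1 · P_{12} = π_2 · P_{21} and π_2 · P_{23} = π_3 · P_{32}.
From π_1 · 7/8 = π_2 · 1/4: π_2/π_1 = (7/8)/(1/4) = 7/2.
From π_2 · 1/7 = π_3 · 3/8: π_3/π_2 = (1/7)/(3/8) = 8/21.
Take π_1 proportional to 1; then unnormalized π = (1, 7/2, 4/3). Normalize by dividing by the sum 35/6:
  π = (6/35, 3/5, 8/35).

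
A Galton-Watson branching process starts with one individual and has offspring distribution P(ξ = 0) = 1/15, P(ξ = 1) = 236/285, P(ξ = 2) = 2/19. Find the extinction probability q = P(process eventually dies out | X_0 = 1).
q = 19/30

The pgf is f(s) = 1/15 + 236/285·s + 2/19·s². The extinction probability q is the smallest fixed point of f in [0, 1]. Setting s = f(s):
  2/19·s² + (236/285 − 1)·s + 1/15 = 0
  2/19·s² − (1/15 + 2/19)·s + 1/15 = 0
which factors as (s − 1)·(2/19·s − 1/15) = 0, giving roots s = 1 and s = (1/15)/(2/19) = 19/30.
Mean offspring μ = 236/285 + 2·2/19 = 296/285 > 1 (supercritical), so q < 1. The extinction probability is the smaller root: q = (1/15)/(2/19) = 19/30.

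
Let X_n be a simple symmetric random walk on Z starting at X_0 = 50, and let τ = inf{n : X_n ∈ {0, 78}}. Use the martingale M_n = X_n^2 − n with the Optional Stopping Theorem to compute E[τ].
E[τ] = 1400

M_n = X_n^2 − n is a martingale (since E[X_{n+1}^2 | F_n] = X_n^2 + 1). By OST (τ has finite mean in a bounded region), E[M_τ] = E[M_0] = X_0^2 − 0 = 50^2 = 2500. Also E[M_τ] = E[X_τ^2] − E[τ]. The walk exits at 0 or 78, with P(hit 78 first) = 50/78, so E[X_τ^2] = 78^2 · 50/78 + 0 = 3900. Thus E[τ] = E[X_τ^2] − E[M_τ] = 3900 − 2500 = 1400 = 50(78 − 50) = 1400.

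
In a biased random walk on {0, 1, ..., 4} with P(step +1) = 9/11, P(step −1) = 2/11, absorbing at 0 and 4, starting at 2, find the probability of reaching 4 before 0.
P(hit 4 before 0) = (1 − (2/9)^2) / (1 − (2/9)^4) = 81/85

Let u_k denote P(reach 4 before 0 | start at k). Boundary: u_0 = 0, u_4 = 1. Recurrence: u_k = 9/11·u_{k+1} + 2/11·u_{k-1} for 1 ≤ k ≤ 3. Try u_k = A + B·r^k with r = q/p = (2/11)/(9/11) = 2/9. Substitution satisfies the recurrence; boundary conditions give:
  u_k = (1 − r^k) / (1 − r^N) = (1 − (2/9)^2) / (1 − (2/9)^4) = 81/85.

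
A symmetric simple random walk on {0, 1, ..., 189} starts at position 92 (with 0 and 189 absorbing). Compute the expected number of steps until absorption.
E[τ | X_0 = 92] = 8924

Let v_k = E[τ | X_0 = k]. Boundary: v_0 = v_189 = 0. Recurrence: v_k = 1 + (v_{k-1} + v_{k+1})/2 for 1 ≤ k ≤ 188. The particular solution to v_k − (v_{k-1} + v_{k+1})/2 = 1 is v_k = −k^2. Adding homogeneous solution A + B k and matching boundaries gives v_k = k (189 − k). Substituting k = 92: v_92 = 92 · 97 = 8924.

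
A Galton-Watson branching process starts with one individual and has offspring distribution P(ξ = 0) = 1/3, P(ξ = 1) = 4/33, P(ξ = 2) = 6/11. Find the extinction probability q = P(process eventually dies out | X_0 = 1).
q = 11/18

The pgf is f(s) = 1/3 + 4/33·s + 6/11·s². The extinction probability q is the smallest fixed point of f in [0, 1]. Setting s = f(s):
  6/11·s² + (4/33 − 1)·s + 1/3 = 0
  6/11·s² − (1/3 + 6/11)·s + 1/3 = 0
which factors as (s − 1)·(6/11·s − 1/3) = 0, giving roots s = 1 and s = (1/3)/(6/11) = 11/18.
Mean offspring μ = 4/33 + 2·6/11 = 40/33 > 1 (supercritical), so q < 1. The extinction probability is the smaller root: q = (1/3)/(6/11) = 11/18.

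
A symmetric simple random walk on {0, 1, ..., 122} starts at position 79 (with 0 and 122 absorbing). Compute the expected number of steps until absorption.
E[τ | X_0 = 79] = 3397

Let v_k = E[τ | X_0 = k]. Boundary: v_0 = v_122 = 0. Recurrence: v_k = 1 + (v_{k-1} + v_{k+1})/2 for 1 ≤ k ≤ 121. The particular solution to v_k − (v_{k-1} + v_{k+1})/2 = 1 is v_k = −k^2. Adding homogeneous solution A + B k and matching boundaries gives v_k = k (122 − k). Substituting k = 79: v_79 = 79 · 43 = 3397.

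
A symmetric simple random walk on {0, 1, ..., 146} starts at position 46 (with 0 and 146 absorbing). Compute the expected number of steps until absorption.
E[τ | X_0 = 46] = 4600

Let v_k = E[τ | X_0 = k]. Boundary: v_0 = v_146 = 0. Recurrence: v_k = 1 + (v_{k-1} + v_{k+1})/2 for 1 ≤ k ≤ 145. The particular solution to v_k − (v_{k-1} + v_{k+1})/2 = 1 is v_k = −k^2. Adding homogeneous solution A + B k and matching boundaries gives v_k = k (146 − k). Substituting k = 46: v_46 = 46 · 100 = 4600.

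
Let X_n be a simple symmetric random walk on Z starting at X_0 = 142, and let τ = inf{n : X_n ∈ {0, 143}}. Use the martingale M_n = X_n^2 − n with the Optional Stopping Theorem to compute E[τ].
E[τ] = 142

M_n = X_n^2 − n is a martingale (since E[X_{n+1}^2 | F_n] = X_n^2 + 1). By OST (τ has finite mean in a bounded region), E[M_τ] = E[M_0] = X_0^2 − 0 = 142^2 = 20164. Also E[M_τ] = E[X_τ^2] − E[τ]. The walk exits at 0 or 143, with P(hit 143 first) = 142/143, so E[X_τ^2] = 143^2 · 142/143 + 0 = 20306. Thus E[τ] = E[X_τ^2] − E[M_τ] = 20306 − 20164 = 142 = 142(143 − 142) = 142.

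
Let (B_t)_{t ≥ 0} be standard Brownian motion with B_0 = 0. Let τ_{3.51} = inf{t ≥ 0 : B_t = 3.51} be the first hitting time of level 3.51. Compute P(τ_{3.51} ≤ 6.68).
P(τ_{3.51} ≤ 6.68) = 2(1 − Φ(3.51/√6.68)) = 2(1 − Φ(1.3581)) ≈ 0.1744

By the reflection principle for standard BM, P(τ_b ≤ t) = 2 · P(B_t ≥ b). Since B_t ~ N(0, t), P(B_t ≥ 3.51) = 1 − Φ(3.51/√t) = 1 − Φ(3.51/√6.68) = 1 − Φ(1.3581) ≈ 0.08722. Doubling: P(τ_{3.51} ≤ 6.68) ≈ 2 · 0.08722 = 0.17444 ≈ 0.1744.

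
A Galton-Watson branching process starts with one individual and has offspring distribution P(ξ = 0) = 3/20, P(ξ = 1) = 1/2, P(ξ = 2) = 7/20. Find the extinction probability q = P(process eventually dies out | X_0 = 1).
q = 3/7

The pgf is f(s) = 3/20 + 1/2·s + 7/20·s². The extinction probability q is the smallest fixed point of f in [0, 1]. Setting s = f(s):
  7/20·s² + (1/2 − 1)·s + 3/20 = 0
  7/20·s² − (3/20 + 7/20)·s + 3/20 = 0
which factors as (s − 1)·(7/20·s − 3/20) = 0, giving roots s = 1 and s = (3/20)/(7/20) = 3/7.
Mean offspring μ = 1/2 + 2·7/20 = 6/5 > 1 (supercritical), so q < 1. The extinction probability is the smaller root: q = (3/20)/(7/20) = 3/7.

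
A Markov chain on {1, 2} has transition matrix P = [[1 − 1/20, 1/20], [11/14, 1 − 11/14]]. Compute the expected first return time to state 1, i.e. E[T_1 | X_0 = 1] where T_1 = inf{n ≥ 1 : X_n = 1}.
E[T_1 | X_0 = 1] = 1/π_1 = 117/110

For an irreducible recurrent Markov chain with stationary distribution π, E[T_i | X_0 = i] = 1/π_i (Kac's formula). Here π_1 = (11/14)/(1/20 + 11/14) = (11/14)/(117/140) = 110/117, so E[T_1 | X_0 = 1] = 1/π_1 = (1/20 + 11/14)/(11/14) = (117/140)/(11/14) = 117/110.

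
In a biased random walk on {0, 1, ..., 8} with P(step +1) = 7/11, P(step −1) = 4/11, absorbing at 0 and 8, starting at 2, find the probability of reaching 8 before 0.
P(hit 8 before 0) = (1 − (4/7)^2) / (1 − (4/7)^8) = 117649/172705

Let u_k denote P(reach 8 before 0 | start at k). Boundary: u_0 = 0, u_8 = 1. Recurrence: u_k = 7/11·u_{k+1} + 4/11·u_{k-1} for 1 ≤ k ≤ 7. Try u_k = A + B·r^k with r = q/p = (4/11)/(7/11) = 4/7. Substitution satisfies the recurrence; boundary conditions give:
  u_k = (1 − r^k) / (1 − r^N) = (1 − (4/7)^2) / (1 − (4/7)^8) = 117649/172705.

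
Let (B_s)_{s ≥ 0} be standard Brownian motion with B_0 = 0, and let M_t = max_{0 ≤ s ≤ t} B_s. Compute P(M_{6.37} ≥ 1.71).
P(M_{6.37} ≥ 1.71) = 2·P(B_{6.37} ≥ 1.71) = 2(1 − Φ(1.71/√6.37)) ≈ 0.4981

By the reflection principle for Brownian motion, P(M_t ≥ a) = 2 · P(B_t ≥ a) for a ≥ 0. Since B_t ~ N(0, t), P(B_t ≥ 1.71) = 1 − Φ(1.71/√t) = 1 − Φ(1.71/√6.37) = 1 − Φ(0.6775). So
  P(M_{6.37} ≥ 1.71) = 2(1 − Φ(0.6775)) ≈ 0.4981.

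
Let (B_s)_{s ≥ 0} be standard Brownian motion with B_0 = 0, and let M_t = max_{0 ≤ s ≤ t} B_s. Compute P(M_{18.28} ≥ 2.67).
P(M_{18.28} ≥ 2.67) = 2·P(B_{18.28} ≥ 2.67) = 2(1 − Φ(2.67/√18.28)) ≈ 0.5323

By the reflection principle for Brownian motion, P(M_t ≥ a) = 2 · P(B_t ≥ a) for a ≥ 0. Since B_t ~ N(0, t), P(B_t ≥ 2.67) = 1 − Φ(2.67/√t) = 1 − Φ(2.67/√18.28) = 1 − Φ(0.6245). So
  P(M_{18.28} ≥ 2.67) = 2(1 − Φ(0.6245)) ≈ 0.5323.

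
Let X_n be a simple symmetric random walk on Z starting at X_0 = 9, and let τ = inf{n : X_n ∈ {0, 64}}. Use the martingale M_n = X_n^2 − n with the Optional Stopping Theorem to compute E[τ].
E[τ] = 495

M_n = X_n^2 − n is a martingale (since E[X_{n+1}^2 | F_n] = X_n^2 + 1). By OST (τ has finite mean in a bounded region), E[M_τ] = E[M_0] = X_0^2 − 0 = 9^2 = 81. Also E[M_τ] = E[X_τ^2] − E[τ]. The walk exits at 0 or 64, with P(hit 64 first) = 9/64, so E[X_τ^2] = 64^2 · 9/64 + 0 = 576. Thus E[τ] = E[X_τ^2] − E[M_τ] = 576 − 81 = 495 = 9(64 − 9) = 495.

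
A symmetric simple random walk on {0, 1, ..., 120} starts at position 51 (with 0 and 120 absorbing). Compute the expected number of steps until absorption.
E[τ | X_0 = 51] = 3519

Let v_k = E[τ | X_0 = k]. Boundary: v_0 = v_120 = 0. Recurrence: v_k = 1 + (v_{k-1} + v_{k+1})/2 for 1 ≤ k ≤ 119. The particular solution to v_k − (v_{k-1} + v_{k+1})/2 = 1 is v_k = −k^2. Adding homogeneous solution A + B k and matching boundaries gives v_k = k (120 − k). Substituting k = 51: v_51 = 51 · 69 = 3519.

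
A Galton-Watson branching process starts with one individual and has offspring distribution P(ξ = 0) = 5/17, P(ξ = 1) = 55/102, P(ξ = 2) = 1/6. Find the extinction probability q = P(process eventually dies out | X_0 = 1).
q = 1

Mean offspring μ = 0·5/17 + 1·55/102 + 2·1/6 = 89/102 ≤ 1. For μ ≤ 1 with offspring not concentrated at 1, the Galton-Watson process goes extinct almost surely, so q = 1.
(Algebraic check: The pgf is f(s) = 5/17 + 55/102·s + 1/6·s². The extinction probability q is the smallest fixed point of f in [0, 1]. Setting s = f(s):
  1/6·s² + (55/102 − 1)·s + 5/17 = 0
  1/6·s² − (5/17 + 1/6)·s + 5/17 = 0
which factors as (s − 1)·(1/6·s − 5/17) = 0, giving roots s = 1 and s = (5/17)/(1/6) = 30/17. Since 30/17 ≥ 1, the smallest root in [0, 1] is s = 1.)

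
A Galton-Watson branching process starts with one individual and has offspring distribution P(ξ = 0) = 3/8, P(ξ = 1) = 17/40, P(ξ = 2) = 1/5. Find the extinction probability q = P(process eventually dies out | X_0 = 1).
q = 1

Mean offspring μ = 0·3/8 + 1·17/40 + 2·1/5 = 33/40 ≤ 1. For μ ≤ 1 with offspring not concentrated at 1, the Galton-Watson process goes extinct almost surely, so q = 1.
(Algebraic check: The pgf is f(s) = 3/8 + 17/40·s + 1/5·s². The extinction probability q is the smallest fixed point of f in [0, 1]. Setting s = f(s):
  1/5·s² + (17/40 − 1)·s + 3/8 = 0
  1/5·s² − (3/8 + 1/5)·s + 3/8 = 0
which factors as (s − 1)·(1/5·s − 3/8) = 0, giving roots s = 1 and s = (3/8)/(1/5) = 15/8. Since 15/8 ≥ 1, the smallest root in [0, 1] is s = 1.)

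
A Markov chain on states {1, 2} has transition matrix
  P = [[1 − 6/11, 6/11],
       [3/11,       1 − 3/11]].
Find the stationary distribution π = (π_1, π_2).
π_1 = 1/3, π_2 = 2/3

Solve πP = π with π_1 + π_2 = 1. From πP = π: π_1 · (1 − 6/11) + π_2 · 3/11 = π_1 ⇒ π_2 · 3/11 = π_1 · 6/11 ⇒ π_2/π_1 = (6/11)/(3/11) = 2. Together with π_1 + π_2 = 1:
  π_1 = (3/11)/(6/11 + 3/11) = (3/11)/(9/11) = 1/3,
  π_2 = (6/11)/(6/11 + 3/11) = (6/11)/(9/11) = 2/3.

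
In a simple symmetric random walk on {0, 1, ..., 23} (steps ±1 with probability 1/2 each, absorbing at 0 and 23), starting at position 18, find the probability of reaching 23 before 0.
P(hit 23 before 0) = 18/23

Let u_k = P(hit 23 before 0 | start at k). Then u_0 = 0, u_23 = 1, and u_k = u_{k-1}/2 + u_{k+1}/2 for 1 ≤ k ≤ 22. This harmonic recurrence is solved by u_k = k/23, giving u_18 = 18/23.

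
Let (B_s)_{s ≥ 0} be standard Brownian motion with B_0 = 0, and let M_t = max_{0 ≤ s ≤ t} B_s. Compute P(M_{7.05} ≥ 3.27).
P(M_{7.05} ≥ 3.27) = 2·P(B_{7.05} ≥ 3.27) = 2(1 − Φ(3.27/√7.05)) ≈ 0.2181

By the reflection principle for Brownian motion, P(M_t ≥ a) = 2 · P(B_t ≥ a) for a ≥ 0. Since B_t ~ N(0, t), P(B_t ≥ 3.27) = 1 − Φ(3.27/√t) = 1 − Φ(3.27/√7.05) = 1 − Φ(1.2316). So
  P(M_{7.05} ≥ 3.27) = 2(1 − Φ(1.2316)) ≈ 0.2181.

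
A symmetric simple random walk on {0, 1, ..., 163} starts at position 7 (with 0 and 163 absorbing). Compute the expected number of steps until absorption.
E[τ | X_0 = 7] = 1092

Let v_k = E[τ | X_0 = k]. Boundary: v_0 = v_163 = 0. Recurrence: v_k = 1 + (v_{k-1} + v_{k+1})/2 for 1 ≤ k ≤ 162. The particular solution to v_k − (v_{k-1} + v_{k+1})/2 = 1 is v_k = −k^2. Adding homogeneous solution A + B k and matching boundaries gives v_k = k (163 − k). Substituting k = 7: v_7 = 7 · 156 = 1092.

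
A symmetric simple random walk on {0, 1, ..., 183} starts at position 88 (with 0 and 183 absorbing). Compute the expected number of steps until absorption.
E[τ | X_0 = 88] = 8360

Let v_k = E[τ | X_0 = k]. Boundary: v_0 = v_183 = 0. Recurrence: v_k = 1 + (v_{k-1} + v_{k+1})/2 for 1 ≤ k ≤ 182. The particular solution to v_k − (v_{k-1} + v_{k+1})/2 = 1 is v_k = −k^2. Adding homogeneous solution A + B k and matching boundaries gives v_k = k (183 − k). Substituting k = 88: v_88 = 88 · 95 = 8360.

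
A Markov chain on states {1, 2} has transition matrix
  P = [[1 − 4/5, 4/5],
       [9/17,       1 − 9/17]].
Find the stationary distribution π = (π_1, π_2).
π_1 = 45/113, π_2 = 68/113

Solve πP = π with π_1 + π_2 = 1. From πP = π: π_1 · (1 − 4/5) + π_2 · 9/17 = π_1 ⇒ π_2 · 9/17 = π_1 · 4/5 ⇒ π_2/π_1 = (4/5)/(9/17) = 68/45. Together with π_1 + π_2 = 1:
  π_1 = (9/17)/(4/5 + 9/17) = (9/17)/(113/85) = 45/113,
  π_2 = (4/5)/(4/5 + 9/17) = (4/5)/(113/85) = 68/113.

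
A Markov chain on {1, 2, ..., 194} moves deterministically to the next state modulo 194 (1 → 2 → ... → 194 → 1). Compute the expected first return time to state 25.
E[T_25 | X_0 = 25] = 194

The chain cycles deterministically, so starting at state 25 it returns in exactly 194 steps. Equivalently, the stationary distribution is uniform π_j = 1/194 for every state j, so by Kac's formula E[T_25] = 1/π_25 = 194.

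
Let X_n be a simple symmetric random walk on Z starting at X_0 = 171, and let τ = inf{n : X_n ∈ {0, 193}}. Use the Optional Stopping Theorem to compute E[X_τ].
E[X_τ] = 171

X_n is a martingale and τ is a bounded-mean stopping time (indeed τ is finite a.s. with bounded expectation since the walk is in a bounded region). By the OST, E[X_τ] = E[X_0] = 171. Equivalently: E[X_τ] = 193 · P(hit 193 first) + 0 · P(hit 0 first) = 193 · (171/193) = 171.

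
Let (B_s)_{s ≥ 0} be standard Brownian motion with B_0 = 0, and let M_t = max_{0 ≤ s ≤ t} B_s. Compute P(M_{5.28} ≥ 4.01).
P(M_{5.28} ≥ 4.01) = 2·P(B_{5.28} ≥ 4.01) = 2(1 − Φ(4.01/√5.28)) ≈ 0.0810

By the reflection principle for Brownian motion, P(M_t ≥ a) = 2 · P(B_t ≥ a) for a ≥ 0. Since B_t ~ N(0, t), P(B_t ≥ 4.01) = 1 − Φ(4.01/√t) = 1 − Φ(4.01/√5.28) = 1 − Φ(1.7451). So
  P(M_{5.28} ≥ 4.01) = 2(1 − Φ(1.7451)) ≈ 0.0810.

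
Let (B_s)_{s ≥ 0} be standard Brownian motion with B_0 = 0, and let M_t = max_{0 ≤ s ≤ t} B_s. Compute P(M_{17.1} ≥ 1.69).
P(M_{17.1} ≥ 1.69) = 2·P(B_{17.1} ≥ 1.69) = 2(1 − Φ(1.69/√17.1)) ≈ 0.6828

By the reflection principle for Brownian motion, P(M_t ≥ a) = 2 · P(B_t ≥ a) for a ≥ 0. Since B_t ~ N(0, t), P(B_t ≥ 1.69) = 1 − Φ(1.69/√t) = 1 − Φ(1.69/√17.1) = 1 − Φ(0.4087). So
  P(M_{17.1} ≥ 1.69) = 2(1 − Φ(0.4087)) ≈ 0.6828.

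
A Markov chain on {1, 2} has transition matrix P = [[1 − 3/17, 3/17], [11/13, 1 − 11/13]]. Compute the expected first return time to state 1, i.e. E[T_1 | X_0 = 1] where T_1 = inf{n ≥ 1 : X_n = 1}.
E[T_1 | X_0 = 1] = 1/π_1 = 226/187

For an irreducible recurrent Markov chain with stationary distribution π, E[T_i | X_0 = i] = 1/π_i (Kac's formula). Here π_1 = (11/13)/(3/17 + 11/13) = (11/13)/(226/221) = 187/226, so E[T_1 | X_0 = 1] = 1/π_1 = (3/17 + 11/13)/(11/13) = (226/221)/(11/13) = 226/187.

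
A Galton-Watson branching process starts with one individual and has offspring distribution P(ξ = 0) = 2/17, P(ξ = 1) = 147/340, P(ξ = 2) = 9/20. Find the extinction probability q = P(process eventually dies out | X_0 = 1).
q = 40/153

The pgf is f(s) = 2/17 + 147/340·s + 9/20·s². The extinction probability q is the smallest fixed point of f in [0, 1]. Setting s = f(s):
  9/20·s² + (147/340 − 1)·s + 2/17 = 0
  9/20·s² − (2/17 + 9/20)·s + 2/17 = 0
which factors as (s − 1)·(9/20·s − 2/17) = 0, giving roots s = 1 and s = (2/17)/(9/20) = 40/153.
Mean offspring μ = 147/340 + 2·9/20 = 453/340 > 1 (supercritical), so q < 1. The extinction probability is the smaller root: q = (2/17)/(9/20) = 40/153.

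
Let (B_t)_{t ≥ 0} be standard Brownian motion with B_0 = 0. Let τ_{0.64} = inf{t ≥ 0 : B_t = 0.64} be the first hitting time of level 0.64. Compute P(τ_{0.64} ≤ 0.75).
P(τ_{0.64} ≤ 0.75) = 2(1 − Φ(0.64/√0.75)) = 2(1 − Φ(0.7390)) ≈ 0.4599

By the reflection principle for standard BM, P(τ_b ≤ t) = 2 · P(B_t ≥ b). Since B_t ~ N(0, t), P(B_t ≥ 0.64) = 1 − Φ(0.64/√t) = 1 − Φ(0.64/√0.75) = 1 − Φ(0.7390) ≈ 0.22995. Doubling: P(τ_{0.64} ≤ 0.75) ≈ 2 · 0.22995 = 0.45990 ≈ 0.4599.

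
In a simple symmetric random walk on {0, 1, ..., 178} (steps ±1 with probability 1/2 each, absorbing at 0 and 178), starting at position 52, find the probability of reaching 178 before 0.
P(hit 178 before 0) = 52/178 = 26/89

Let u_k = P(hit 178 before 0 | start at k). Then u_0 = 0, u_178 = 1, and u_k = u_{k-1}/2 + u_{k+1}/2 for 1 ≤ k ≤ 177. This harmonic recurrence is solved by u_k = k/178, giving u_52 = 52/178 = 26/89.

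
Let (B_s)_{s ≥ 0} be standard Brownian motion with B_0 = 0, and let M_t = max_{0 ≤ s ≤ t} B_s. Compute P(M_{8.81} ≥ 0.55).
P(M_{8.81} ≥ 0.55) = 2·P(B_{8.81} ≥ 0.55) = 2(1 − Φ(0.55/√8.81)) ≈ 0.8530

By the reflection principle for Brownian motion, P(M_t ≥ a) = 2 · P(B_t ≥ a) for a ≥ 0. Since B_t ~ N(0, t), P(B_t ≥ 0.55) = 1 − Φ(0.55/√t) = 1 − Φ(0.55/√8.81) = 1 − Φ(0.1853). So
  P(M_{8.81} ≥ 0.55) = 2(1 − Φ(0.1853)) ≈ 0.8530.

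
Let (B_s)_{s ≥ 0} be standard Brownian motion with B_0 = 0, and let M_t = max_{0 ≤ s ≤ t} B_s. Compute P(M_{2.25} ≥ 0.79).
P(M_{2.25} ≥ 0.79) = 2·P(B_{2.25} ≥ 0.79) = 2(1 − Φ(0.79/√2.25)) ≈ 0.5984

By the reflection principle for Brownian motion, P(M_t ≥ a) = 2 · P(B_t ≥ a) for a ≥ 0. Since B_t ~ N(0, t), P(B_t ≥ 0.79) = 1 − Φ(0.79/√t) = 1 − Φ(0.79/√2.25) = 1 − Φ(0.5267). So
  P(M_{2.25} ≥ 0.79) = 2(1 − Φ(0.5267)) ≈ 0.5984.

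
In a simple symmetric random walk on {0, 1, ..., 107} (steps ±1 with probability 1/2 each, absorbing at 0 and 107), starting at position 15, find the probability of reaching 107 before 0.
P(hit 107 before 0) = 15/107

Let u_k = P(hit 107 before 0 | start at k). Then u_0 = 0, u_107 = 1, and u_k = u_{k-1}/2 + u_{k+1}/2 for 1 ≤ k ≤ 106. This harmonic recurrence is solved by u_k = k/107, giving u_15 = 15/107.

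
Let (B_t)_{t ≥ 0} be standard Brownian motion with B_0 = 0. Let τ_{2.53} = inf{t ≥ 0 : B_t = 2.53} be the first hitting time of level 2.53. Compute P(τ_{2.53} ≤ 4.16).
P(τ_{2.53} ≤ 4.16) = 2(1 − Φ(2.53/√4.16)) = 2(1 − Φ(1.2404)) ≈ 0.2148

By the reflection principle for standard BM, P(τ_b ≤ t) = 2 · P(B_t ≥ b). Since B_t ~ N(0, t), P(B_t ≥ 2.53) = 1 − Φ(2.53/√t) = 1 − Φ(2.53/√4.16) = 1 − Φ(1.2404) ≈ 0.10741. Doubling: P(τ_{2.53} ≤ 4.16) ≈ 2 · 0.10741 = 0.21482 ≈ 0.2148.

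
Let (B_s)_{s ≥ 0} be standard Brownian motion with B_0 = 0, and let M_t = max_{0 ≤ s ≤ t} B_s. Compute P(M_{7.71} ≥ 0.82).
P(M_{7.71} ≥ 0.82) = 2·P(B_{7.71} ≥ 0.82) = 2(1 − Φ(0.82/√7.71)) ≈ 0.7678

By the reflection principle for Brownian motion, P(M_t ≥ a) = 2 · P(B_t ≥ a) for a ≥ 0. Since B_t ~ N(0, t), P(B_t ≥ 0.82) = 1 − Φ(0.82/√t) = 1 − Φ(0.82/√7.71) = 1 − Φ(0.2953). So
  P(M_{7.71} ≥ 0.82) = 2(1 − Φ(0.2953)) ≈ 0.7678.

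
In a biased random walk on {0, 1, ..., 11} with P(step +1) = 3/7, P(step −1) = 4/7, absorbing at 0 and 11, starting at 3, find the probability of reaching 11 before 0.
P(hit 11 before 0) = (1 − (4/3)^3) / (1 − (4/3)^11) = 242757/4017157

Let u_k denote P(reach 11 before 0 | start at k). Boundary: u_0 = 0, u_11 = 1. Recurrence: u_k = 3/7·u_{k+1} + 4/7·u_{k-1} for 1 ≤ k ≤ 10. Try u_k = A + B·r^k with r = q/p = (4/7)/(3/7) = 4/3. Substitution satisfies the recurrence; boundary conditions give:
  u_k = (1 − r^k) / (1 − r^N) = (1 − (4/3)^3) / (1 − (4/3)^11) = 242757/4017157.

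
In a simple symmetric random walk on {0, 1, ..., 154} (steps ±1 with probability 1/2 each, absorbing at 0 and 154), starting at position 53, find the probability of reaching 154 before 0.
P(hit 154 before 0) = 53/154

Let u_k = P(hit 154 before 0 | start at k). Then u_0 = 0, u_154 = 1, and u_k = u_{k-1}/2 + u_{k+1}/2 for 1 ≤ k ≤ 153. This harmonic recurrence is solved by u_k = k/154, giving u_53 = 53/154.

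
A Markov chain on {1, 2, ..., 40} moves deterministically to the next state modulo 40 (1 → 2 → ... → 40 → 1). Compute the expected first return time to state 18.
E[T_18 | X_0 = 18] = 40

The chain cycles deterministically, so starting at state 18 it returns in exactly 40 steps. Equivalently, the stationary distribution is uniform π_j = 1/40 for every state j, so by Kac's formula E[T_18] = 1/π_18 = 40.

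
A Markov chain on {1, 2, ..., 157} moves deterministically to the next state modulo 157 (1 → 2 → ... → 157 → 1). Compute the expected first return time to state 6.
E[T_6 | X_0 = 6] = 157

The chain cycles deterministically, so starting at state 6 it returns in exactly 157 steps. Equivalently, the stationary distribution is uniform π_j = 1/157 for every state j, so by Kac's formula E[T_6] = 1/π_6 = 157.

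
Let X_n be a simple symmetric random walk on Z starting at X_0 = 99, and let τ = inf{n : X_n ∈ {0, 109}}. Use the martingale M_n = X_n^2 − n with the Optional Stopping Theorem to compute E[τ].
E[τ] = 990

M_n = X_n^2 − n is a martingale (since E[X_{n+1}^2 | F_n] = X_n^2 + 1). By OST (τ has finite mean in a bounded region), E[M_τ] = E[M_0] = X_0^2 − 0 = 99^2 = 9801. Also E[M_τ] = E[X_τ^2] − E[τ]. The walk exits at 0 or 109, with P(hit 109 first) = 99/109, so E[X_τ^2] = 109^2 · 99/109 + 0 = 10791. Thus E[τ] = E[X_τ^2] − E[M_τ] = 10791 − 9801 = 990 = 99(109 − 99) = 990.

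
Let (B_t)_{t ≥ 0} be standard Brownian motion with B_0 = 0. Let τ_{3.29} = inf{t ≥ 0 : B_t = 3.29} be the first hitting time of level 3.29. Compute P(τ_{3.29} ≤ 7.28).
P(τ_{3.29} ≤ 7.28) = 2(1 − Φ(3.29/√7.28)) = 2(1 − Φ(1.2194)) ≈ 0.2227

By the reflection principle for standard BM, P(τ_b ≤ t) = 2 · P(B_t ≥ b). Since B_t ~ N(0, t), P(B_t ≥ 3.29) = 1 − Φ(3.29/√t) = 1 − Φ(3.29/√7.28) = 1 − Φ(1.2194) ≈ 0.11135. Doubling: P(τ_{3.29} ≤ 7.28) ≈ 2 · 0.11135 = 0.22270 ≈ 0.2227.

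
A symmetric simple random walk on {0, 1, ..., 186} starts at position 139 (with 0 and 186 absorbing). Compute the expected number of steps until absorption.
E[τ | X_0 = 139] = 6533

Let v_k = E[τ | X_0 = k]. Boundary: v_0 = v_186 = 0. Recurrence: v_k = 1 + (v_{k-1} + v_{k+1})/2 for 1 ≤ k ≤ 185. The particular solution to v_k − (v_{k-1} + v_{k+1})/2 = 1 is v_k = −k^2. Adding homogeneous solution A + B k and matching boundaries gives v_k = k (186 − k). Substituting k = 139: v_139 = 139 · 47 = 6533.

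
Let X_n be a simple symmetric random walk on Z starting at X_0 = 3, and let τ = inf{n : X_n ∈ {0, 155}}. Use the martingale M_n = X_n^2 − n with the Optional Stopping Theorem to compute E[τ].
E[τ] = 456

M_n = X_n^2 − n is a martingale (since E[X_{n+1}^2 | F_n] = X_n^2 + 1). By OST (τ has finite mean in a bounded region), E[M_τ] = E[M_0] = X_0^2 − 0 = 3^2 = 9. Also E[M_τ] = E[X_τ^2] − E[τ]. The walk exits at 0 or 155, with P(hit 155 first) = 3/155, so E[X_τ^2] = 155^2 · 3/155 + 0 = 465. Thus E[τ] = E[X_τ^2] − E[M_τ] = 465 − 9 = 456 = 3(155 − 3) = 456.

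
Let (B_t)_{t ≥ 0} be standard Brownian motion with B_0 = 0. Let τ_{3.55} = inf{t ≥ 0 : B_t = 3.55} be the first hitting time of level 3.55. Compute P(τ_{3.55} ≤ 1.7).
P(τ_{3.55} ≤ 1.7) = 2(1 − Φ(3.55/√1.7)) = 2(1 − Φ(2.7227)) ≈ 0.0065

By the reflection principle for standard BM, P(τ_b ≤ t) = 2 · P(B_t ≥ b). Since B_t ~ N(0, t), P(B_t ≥ 3.55) = 1 − Φ(3.55/√t) = 1 − Φ(3.55/√1.7) = 1 − Φ(2.7227) ≈ 0.00324. Doubling: P(τ_{3.55} ≤ 1.7) ≈ 2 · 0.00324 = 0.00648 ≈ 0.0065.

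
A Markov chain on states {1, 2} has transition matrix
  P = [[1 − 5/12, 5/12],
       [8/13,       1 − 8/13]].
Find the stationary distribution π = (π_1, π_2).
π_1 = 96/161, π_2 = 65/161

Solve πP = π with π_1 + π_2 = 1. From πP = π: π_1 · (1 − 5/12) + π_2 · 8/13 = π_1 ⇒ π_2 · 8/13 = π_1 · 5/12 ⇒ π_2/π_1 = (5/12)/(8/13) = 65/96. Together with π_1 + π_2 = 1:
  π_1 = (8/13)/(5/12 + 8/13) = (8/13)/(161/156) = 96/161,
  π_2 = (5/12)/(5/12 + 8/13) = (5/12)/(161/156) = 65/161.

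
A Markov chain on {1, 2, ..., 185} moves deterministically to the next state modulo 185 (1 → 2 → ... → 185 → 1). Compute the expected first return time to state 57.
E[T_57 | X_0 = 57] = 185

The chain cycles deterministically, so starting at state 57 it returns in exactly 185 steps. Equivalently, the stationary distribution is uniform π_j = 1/185 for every state j, so by Kac's formula E[T_57] = 1/π_57 = 185.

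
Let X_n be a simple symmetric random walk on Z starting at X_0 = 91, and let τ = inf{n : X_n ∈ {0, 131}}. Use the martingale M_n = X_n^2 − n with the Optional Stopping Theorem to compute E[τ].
E[τ] = 3640

M_n = X_n^2 − n is a martingale (since E[X_{n+1}^2 | F_n] = X_n^2 + 1). By OST (τ has finite mean in a bounded region), E[M_τ] = E[M_0] = X_0^2 − 0 = 91^2 = 8281. Also E[M_τ] = E[X_τ^2] − E[τ]. The walk exits at 0 or 131, with P(hit 131 first) = 91/131, so E[X_τ^2] = 131^2 · 91/131 + 0 = 11921. Thus E[τ] = E[X_τ^2] − E[M_τ] = 11921 − 8281 = 3640 = 91(131 − 91) = 3640.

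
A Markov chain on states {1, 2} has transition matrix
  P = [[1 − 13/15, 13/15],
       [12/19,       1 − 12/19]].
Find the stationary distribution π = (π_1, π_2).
π_1 = 180/427, π_2 = 247/427

Solve πP = π with π_1 + π_2 = 1. From πP = π: π_1 · (1 − 13/15) + π_2 · 12/19 = π_1 ⇒ π_2 · 12/19 = π_1 · 13/15 ⇒ π_2/π_1 = (13/15)/(12/19) = 247/180. Together with π_1 + π_2 = 1:
  π_1 = (12/19)/(13/15 + 12/19) = (12/19)/(427/285) = 180/427,
  π_2 = (13/15)/(13/15 + 12/19) = (13/15)/(427/285) = 247/427.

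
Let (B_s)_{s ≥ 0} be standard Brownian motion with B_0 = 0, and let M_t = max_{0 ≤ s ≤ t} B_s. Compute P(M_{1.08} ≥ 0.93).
P(M_{1.08} ≥ 0.93) = 2·P(B_{1.08} ≥ 0.93) = 2(1 − Φ(0.93/√1.08)) ≈ 0.3708

By the reflection principle for Brownian motion, P(M_t ≥ a) = 2 · P(B_t ≥ a) for a ≥ 0. Since B_t ~ N(0, t), P(B_t ≥ 0.93) = 1 − Φ(0.93/√t) = 1 − Φ(0.93/√1.08) = 1 − Φ(0.8949). So
  P(M_{1.08} ≥ 0.93) = 2(1 − Φ(0.8949)) ≈ 0.3708.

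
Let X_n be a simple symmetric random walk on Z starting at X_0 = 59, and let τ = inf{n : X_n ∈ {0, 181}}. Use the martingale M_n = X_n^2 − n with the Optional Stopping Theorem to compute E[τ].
E[τ] = 7198

M_n = X_n^2 − n is a martingale (since E[X_{n+1}^2 | F_n] = X_n^2 + 1). By OST (τ has finite mean in a bounded region), E[M_τ] = E[M_0] = X_0^2 − 0 = 59^2 = 3481. Also E[M_τ] = E[X_τ^2] − E[τ]. The walk exits at 0 or 181, with P(hit 181 first) = 59/181, so E[X_τ^2] = 181^2 · 59/181 + 0 = 10679. Thus E[τ] = E[X_τ^2] − E[M_τ] = 10679 − 3481 = 7198 = 59(181 − 59) = 7198.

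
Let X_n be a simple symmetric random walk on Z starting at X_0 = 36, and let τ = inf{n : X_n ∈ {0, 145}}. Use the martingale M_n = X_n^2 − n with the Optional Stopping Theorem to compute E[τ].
E[τ] = 3924

M_n = X_n^2 − n is a martingale (since E[X_{n+1}^2 | F_n] = X_n^2 + 1). By OST (τ has finite mean in a bounded region), E[M_τ] = E[M_0] = X_0^2 − 0 = 36^2 = 1296. Also E[M_τ] = E[X_τ^2] − E[τ]. The walk exits at 0 or 145, with P(hit 145 first) = 36/145, so E[X_τ^2] = 145^2 · 36/145 + 0 = 5220. Thus E[τ] = E[X_τ^2] − E[M_τ] = 5220 − 1296 = 3924 = 36(145 − 36) = 3924.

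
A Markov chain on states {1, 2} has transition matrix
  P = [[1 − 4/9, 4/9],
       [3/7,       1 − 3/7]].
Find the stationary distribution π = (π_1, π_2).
π_1 = 27/55, π_2 = 28/55

Solve πP = π with π_1 + π_2 = 1. From πP = π: π_1 · (1 − 4/9) + π_2 · 3/7 = π_1 ⇒ π_2 · 3/7 = π_1 · 4/9 ⇒ π_2/π_1 = (4/9)/(3/7) = 28/27. Together with π_1 + π_2 = 1:
  π_1 = (3/7)/(4/9 + 3/7) = (3/7)/(55/63) = 27/55,
  π_2 = (4/9)/(4/9 + 3/7) = (4/9)/(55/63) = 28/55.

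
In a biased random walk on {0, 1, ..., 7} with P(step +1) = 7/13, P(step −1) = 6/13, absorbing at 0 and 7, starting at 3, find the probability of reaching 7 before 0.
P(hit 7 before 0) = (1 − (6/7)^3) / (1 − (6/7)^7) = 304927/543607

Let u_k denote P(reach 7 before 0 | start at k). Boundary: u_0 = 0, u_7 = 1. Recurrence: u_k = 7/13·u_{k+1} + 6/13·u_{k-1} for 1 ≤ k ≤ 6. Try u_k = A + B·r^k with r = q/p = (6/13)/(7/13) = 6/7. Substitution satisfies the recurrence; boundary conditions give:
  u_k = (1 − r^k) / (1 − r^N) = (1 − (6/7)^3) / (1 − (6/7)^7) = 304927/543607.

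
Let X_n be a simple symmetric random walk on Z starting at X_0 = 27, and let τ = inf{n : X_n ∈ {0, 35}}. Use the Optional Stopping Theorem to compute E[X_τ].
E[X_τ] = 27

X_n is a martingale and τ is a bounded-mean stopping time (indeed τ is finite a.s. with bounded expectation since the walk is in a bounded region). By the OST, E[X_τ] = E[X_0] = 27. Equivalently: E[X_τ] = 35 · P(hit 35 first) + 0 · P(hit 0 first) = 35 · (27/35) = 27.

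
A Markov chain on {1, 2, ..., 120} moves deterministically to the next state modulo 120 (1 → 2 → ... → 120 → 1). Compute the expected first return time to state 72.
E[T_72 | X_0 = 72] = 120

The chain cycles deterministically, so starting at state 72 it returns in exactly 120 steps. Equivalently, the stationary distribution is uniform π_j = 1/120 for every state j, so by Kac's formula E[T_72] = 1/π_72 = 120.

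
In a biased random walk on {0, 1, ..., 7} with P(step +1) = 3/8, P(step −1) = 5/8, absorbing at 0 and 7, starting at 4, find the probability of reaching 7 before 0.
P(hit 7 before 0) = (1 − (5/3)^4) / (1 − (5/3)^7) = 7344/37969

Let u_k denote P(reach 7 before 0 | start at k). Boundary: u_0 = 0, u_7 = 1. Recurrence: u_k = 3/8·u_{k+1} + 5/8·u_{k-1} for 1 ≤ k ≤ 6. Try u_k = A + B·r^k with r = q/p = (5/8)/(3/8) = 5/3. Substitution satisfies the recurrence; boundary conditions give:
  u_k = (1 − r^k) / (1 − r^N) = (1 − (5/3)^4) / (1 − (5/3)^7) = 7344/37969.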